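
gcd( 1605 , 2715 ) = 15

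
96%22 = 8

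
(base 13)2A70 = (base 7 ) 24001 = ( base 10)6175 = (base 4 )1200133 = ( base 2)1100000011111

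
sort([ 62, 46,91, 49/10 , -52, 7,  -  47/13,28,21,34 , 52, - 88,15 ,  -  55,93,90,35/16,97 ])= [  -  88,  -  55, - 52,-47/13,  35/16,49/10, 7,15,21, 28, 34, 46,52, 62, 90, 91, 93, 97 ] 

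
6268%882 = 94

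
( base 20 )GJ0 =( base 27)983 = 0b1101001111100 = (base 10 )6780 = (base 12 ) 3b10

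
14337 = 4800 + 9537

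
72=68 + 4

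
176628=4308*41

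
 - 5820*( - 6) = 34920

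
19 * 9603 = 182457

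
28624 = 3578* 8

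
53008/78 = 679 + 23/39 = 679.59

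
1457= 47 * 31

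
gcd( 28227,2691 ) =3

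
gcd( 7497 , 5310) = 9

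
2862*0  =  0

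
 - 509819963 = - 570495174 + 60675211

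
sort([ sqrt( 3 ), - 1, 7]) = [-1,sqrt( 3), 7 ]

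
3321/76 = 43 + 53/76=43.70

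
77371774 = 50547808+26823966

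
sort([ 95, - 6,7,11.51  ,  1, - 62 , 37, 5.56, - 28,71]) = [ - 62, - 28,  -  6, 1, 5.56,7, 11.51,37,  71, 95]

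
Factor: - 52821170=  - 2^1*5^1 * 653^1*8089^1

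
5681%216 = 65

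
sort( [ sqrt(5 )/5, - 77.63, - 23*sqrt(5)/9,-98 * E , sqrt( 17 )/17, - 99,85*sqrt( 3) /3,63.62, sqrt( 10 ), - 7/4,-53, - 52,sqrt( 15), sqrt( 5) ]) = [ - 98*E, - 99, - 77.63,  -  53, - 52,  -  23*sqrt (5)/9 , - 7/4,sqrt (17 )/17,sqrt(5)/5,  sqrt( 5 ), sqrt (10),sqrt( 15 ),85* sqrt( 3 ) /3,  63.62]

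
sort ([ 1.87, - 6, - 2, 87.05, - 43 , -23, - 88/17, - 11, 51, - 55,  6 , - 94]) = [ - 94,  -  55, - 43,-23 , - 11, - 6, - 88/17,-2,1.87,6, 51,  87.05 ] 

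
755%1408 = 755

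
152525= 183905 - 31380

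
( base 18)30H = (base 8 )1735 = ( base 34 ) t3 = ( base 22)20l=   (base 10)989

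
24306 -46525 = -22219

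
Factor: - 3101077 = -7^1 * 443011^1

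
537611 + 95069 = 632680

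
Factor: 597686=2^1*17^1*17579^1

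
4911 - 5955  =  -1044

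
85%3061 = 85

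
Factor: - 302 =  - 2^1*151^1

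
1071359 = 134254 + 937105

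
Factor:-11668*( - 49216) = 2^8*769^1*2917^1=574252288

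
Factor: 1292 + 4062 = 5354 = 2^1 * 2677^1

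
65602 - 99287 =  - 33685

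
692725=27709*25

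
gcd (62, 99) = 1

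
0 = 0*2159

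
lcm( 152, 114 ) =456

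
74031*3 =222093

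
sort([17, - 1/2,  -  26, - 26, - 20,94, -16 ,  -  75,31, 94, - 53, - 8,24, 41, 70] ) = [-75, - 53, - 26, - 26, - 20,-16, - 8,  -  1/2 , 17, 24, 31, 41,  70, 94, 94 ]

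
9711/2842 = 9711/2842= 3.42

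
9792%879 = 123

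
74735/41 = 74735/41 = 1822.80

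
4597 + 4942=9539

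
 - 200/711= - 200/711= - 0.28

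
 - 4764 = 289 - 5053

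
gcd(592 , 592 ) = 592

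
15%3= 0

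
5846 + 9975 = 15821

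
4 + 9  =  13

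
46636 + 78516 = 125152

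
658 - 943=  - 285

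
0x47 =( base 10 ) 71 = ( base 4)1013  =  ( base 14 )51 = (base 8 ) 107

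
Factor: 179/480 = 2^( - 5)*3^( - 1) * 5^(  -  1 )* 179^1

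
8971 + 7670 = 16641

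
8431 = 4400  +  4031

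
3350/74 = 1675/37  =  45.27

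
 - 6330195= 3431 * ( - 1845)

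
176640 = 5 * 35328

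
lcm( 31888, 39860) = 159440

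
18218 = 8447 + 9771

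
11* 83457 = 918027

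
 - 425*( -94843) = 40308275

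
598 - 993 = - 395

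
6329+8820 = 15149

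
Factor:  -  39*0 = 0 =0^1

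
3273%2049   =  1224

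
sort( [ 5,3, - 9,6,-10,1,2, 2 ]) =[-10,  -  9,1,2,2, 3,5, 6]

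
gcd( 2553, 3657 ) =69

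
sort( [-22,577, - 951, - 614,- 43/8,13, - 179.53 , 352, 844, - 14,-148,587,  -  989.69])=[-989.69, - 951,  -  614, - 179.53,-148, - 22 , - 14, - 43/8, 13,  352,  577, 587, 844 ] 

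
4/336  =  1/84 = 0.01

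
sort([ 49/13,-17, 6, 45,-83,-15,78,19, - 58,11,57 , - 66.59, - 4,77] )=[ - 83, - 66.59 , - 58,-17 , - 15,-4, 49/13, 6,11,19, 45,57,77,78 ] 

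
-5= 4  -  9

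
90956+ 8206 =99162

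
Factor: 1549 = 1549^1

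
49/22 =2 +5/22= 2.23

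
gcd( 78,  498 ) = 6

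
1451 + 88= 1539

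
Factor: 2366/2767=2^1 * 7^1*13^2*2767^( - 1 ) 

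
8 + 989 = 997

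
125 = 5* 25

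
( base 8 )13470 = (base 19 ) G8G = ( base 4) 1130320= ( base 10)5944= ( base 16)1738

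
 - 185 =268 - 453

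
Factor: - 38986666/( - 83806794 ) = 19493333/41903397 = 3^( - 2)*163^1*119591^1*4655933^( - 1 ) 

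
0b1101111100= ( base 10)892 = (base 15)3E7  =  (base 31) so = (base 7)2413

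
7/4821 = 7/4821  =  0.00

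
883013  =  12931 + 870082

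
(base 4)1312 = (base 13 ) 91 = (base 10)118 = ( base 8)166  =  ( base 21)5d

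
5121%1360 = 1041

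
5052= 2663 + 2389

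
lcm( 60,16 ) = 240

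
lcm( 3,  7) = 21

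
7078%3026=1026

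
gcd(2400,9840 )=240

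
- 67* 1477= - 98959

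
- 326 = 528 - 854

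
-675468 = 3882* ( - 174)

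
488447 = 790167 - 301720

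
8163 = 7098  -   - 1065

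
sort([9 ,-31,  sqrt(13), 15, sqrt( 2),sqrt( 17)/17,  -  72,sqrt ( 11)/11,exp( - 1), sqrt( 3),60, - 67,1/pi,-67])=[ - 72  , - 67,-67  , -31,sqrt( 17 )/17,sqrt (11)/11,  1/pi,  exp( - 1 ),sqrt( 2),sqrt( 3),sqrt( 13),9,15, 60]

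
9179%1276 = 247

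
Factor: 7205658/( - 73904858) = -3^1*1200943^1*36952429^( - 1) = - 3602829/36952429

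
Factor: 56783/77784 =2^( - 3 )*3^( - 1 )*7^( - 1)*463^( - 1 )*56783^1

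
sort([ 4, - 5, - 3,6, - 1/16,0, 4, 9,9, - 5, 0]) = [ - 5, - 5, - 3, - 1/16 , 0 , 0, 4,4,6, 9, 9]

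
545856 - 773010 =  - 227154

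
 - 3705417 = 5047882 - 8753299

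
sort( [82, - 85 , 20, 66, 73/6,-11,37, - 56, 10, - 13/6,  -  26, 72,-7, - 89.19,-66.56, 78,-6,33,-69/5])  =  [- 89.19, - 85,-66.56, - 56,  -  26,-69/5, - 11, - 7, - 6,-13/6 , 10,73/6, 20,33,  37,66,72, 78,  82 ] 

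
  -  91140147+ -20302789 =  - 111442936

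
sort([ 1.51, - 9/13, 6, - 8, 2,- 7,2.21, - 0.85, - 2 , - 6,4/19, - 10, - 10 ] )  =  [-10,-10 , - 8,  -  7, - 6, - 2,-0.85, - 9/13, 4/19, 1.51,2, 2.21,6 ] 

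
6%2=0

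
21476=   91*236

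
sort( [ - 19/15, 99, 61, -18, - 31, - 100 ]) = [-100, - 31, - 18, - 19/15, 61,99 ] 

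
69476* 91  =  6322316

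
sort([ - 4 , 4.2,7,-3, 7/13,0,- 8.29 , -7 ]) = [-8.29, - 7,-4 , - 3,0,  7/13 , 4.2,7 ]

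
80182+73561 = 153743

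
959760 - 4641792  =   - 3682032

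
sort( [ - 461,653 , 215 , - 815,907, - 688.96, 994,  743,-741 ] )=[ - 815, - 741,-688.96, - 461,215,653, 743,907, 994]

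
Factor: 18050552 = 2^3*13^4 * 79^1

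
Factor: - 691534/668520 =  - 345767/334260 = - 2^( - 2)*3^( - 3)*5^( - 1 )*29^1*619^( - 1)*11923^1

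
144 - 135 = 9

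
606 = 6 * 101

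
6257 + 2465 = 8722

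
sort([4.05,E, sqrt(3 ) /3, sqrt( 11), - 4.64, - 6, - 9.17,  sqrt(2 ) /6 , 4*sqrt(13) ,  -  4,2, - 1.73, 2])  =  [ - 9.17,-6, - 4.64, - 4, - 1.73,sqrt( 2 ) /6,sqrt( 3 )/3 , 2 , 2 , E,  sqrt (11 ),4.05,  4*sqrt(13)]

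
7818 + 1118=8936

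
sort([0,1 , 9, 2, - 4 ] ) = [ -4, 0, 1 , 2,9 ] 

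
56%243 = 56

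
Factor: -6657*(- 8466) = 56358162 = 2^1*3^2 * 7^1*17^1*83^1*317^1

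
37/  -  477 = - 1 + 440/477 = - 0.08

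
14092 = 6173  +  7919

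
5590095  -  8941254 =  - 3351159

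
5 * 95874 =479370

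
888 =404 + 484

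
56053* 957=53642721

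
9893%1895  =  418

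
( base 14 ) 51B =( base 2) 1111101101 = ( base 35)sp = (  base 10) 1005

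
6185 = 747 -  - 5438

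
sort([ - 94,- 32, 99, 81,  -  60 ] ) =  [ - 94 , - 60, - 32,  81, 99 ] 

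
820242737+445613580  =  1265856317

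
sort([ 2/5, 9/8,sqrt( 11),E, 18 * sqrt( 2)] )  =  [ 2/5, 9/8, E, sqrt(11 ),18*sqrt( 2 ) ] 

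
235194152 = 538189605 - 302995453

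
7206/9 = 2402/3 = 800.67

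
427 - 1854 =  - 1427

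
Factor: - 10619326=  - 2^1*5309663^1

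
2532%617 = 64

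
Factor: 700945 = 5^1*7^2*2861^1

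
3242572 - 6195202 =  - 2952630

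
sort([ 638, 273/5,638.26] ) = [ 273/5, 638 , 638.26] 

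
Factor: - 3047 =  - 11^1*277^1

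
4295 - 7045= -2750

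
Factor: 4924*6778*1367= 45623450024 =2^3*  1231^1 * 1367^1 * 3389^1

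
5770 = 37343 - 31573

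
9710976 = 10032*968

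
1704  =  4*426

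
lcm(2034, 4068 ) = 4068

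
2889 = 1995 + 894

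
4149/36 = 115 + 1/4 =115.25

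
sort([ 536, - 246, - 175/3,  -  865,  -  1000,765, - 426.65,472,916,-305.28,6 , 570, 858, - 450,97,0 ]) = [ - 1000, -865, - 450, - 426.65, - 305.28, - 246, - 175/3,0,6, 97,472,536,  570, 765,858, 916] 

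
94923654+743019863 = 837943517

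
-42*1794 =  - 75348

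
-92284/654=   -  142 + 292/327=- 141.11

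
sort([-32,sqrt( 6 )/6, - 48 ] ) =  [ -48, - 32,sqrt( 6) /6] 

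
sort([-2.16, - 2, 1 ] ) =[-2.16, - 2,1 ]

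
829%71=48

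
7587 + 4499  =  12086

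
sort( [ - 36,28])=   [  -  36,28 ] 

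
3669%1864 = 1805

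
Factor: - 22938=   -  2^1*3^1*3823^1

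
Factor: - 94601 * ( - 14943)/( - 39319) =  -  1413622743/39319 = - 3^1*7^( - 1)*13^1*17^1*19^1*41^( - 1)*137^( - 1 )*293^1 * 383^1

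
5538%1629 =651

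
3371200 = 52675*64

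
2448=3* 816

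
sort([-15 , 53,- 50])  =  [-50, - 15,  53] 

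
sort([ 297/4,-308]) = [ - 308, 297/4 ]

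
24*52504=1260096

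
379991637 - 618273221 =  - 238281584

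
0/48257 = 0 =0.00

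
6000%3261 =2739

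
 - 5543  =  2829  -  8372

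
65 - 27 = 38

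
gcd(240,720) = 240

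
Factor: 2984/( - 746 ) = - 2^2 = - 4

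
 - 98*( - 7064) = 692272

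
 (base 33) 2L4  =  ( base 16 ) b3b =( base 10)2875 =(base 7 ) 11245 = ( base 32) 2pr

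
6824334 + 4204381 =11028715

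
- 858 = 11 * ( - 78 )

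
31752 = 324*98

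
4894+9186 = 14080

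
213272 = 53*4024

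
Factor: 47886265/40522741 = 5^1*181^1*7559^1*5788963^(-1) = 6840895/5788963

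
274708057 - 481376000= - 206667943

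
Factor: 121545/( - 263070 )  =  -73/158 =-  2^( - 1 )  *  73^1 * 79^( - 1 ) 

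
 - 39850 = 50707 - 90557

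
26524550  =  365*72670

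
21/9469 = 21/9469= 0.00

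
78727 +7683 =86410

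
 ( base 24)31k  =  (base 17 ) 624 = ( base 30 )1t2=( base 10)1772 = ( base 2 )11011101100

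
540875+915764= 1456639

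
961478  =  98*9811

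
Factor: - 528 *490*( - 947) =2^5*3^1*5^1*7^2*11^1 * 947^1 = 245007840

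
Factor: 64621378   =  2^1*139^1*232451^1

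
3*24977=74931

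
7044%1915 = 1299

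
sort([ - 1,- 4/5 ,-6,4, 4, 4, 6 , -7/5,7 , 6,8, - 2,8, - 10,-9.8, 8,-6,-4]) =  [ - 10,-9.8,  -  6, - 6,-4,-2, -7/5,  -  1,-4/5,4, 4,4,6,6,7,8,8,  8]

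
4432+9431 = 13863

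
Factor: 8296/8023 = 2^3*17^1*61^1*71^( - 1)*113^( - 1)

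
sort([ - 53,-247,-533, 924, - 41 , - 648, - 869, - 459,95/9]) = [ - 869, - 648, - 533, - 459 , - 247,  -  53,  -  41,95/9 , 924] 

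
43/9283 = 43/9283 = 0.00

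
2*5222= 10444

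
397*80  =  31760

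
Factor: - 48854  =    -  2^1 * 13^1  *  1879^1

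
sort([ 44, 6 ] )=[ 6,44] 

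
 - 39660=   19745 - 59405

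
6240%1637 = 1329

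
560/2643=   560/2643=0.21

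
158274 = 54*2931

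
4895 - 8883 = - 3988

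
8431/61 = 138 + 13/61 = 138.21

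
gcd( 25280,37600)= 160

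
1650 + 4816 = 6466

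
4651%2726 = 1925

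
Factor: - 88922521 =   -  101^1*880421^1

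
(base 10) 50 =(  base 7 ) 101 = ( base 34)1g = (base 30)1k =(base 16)32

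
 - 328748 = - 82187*4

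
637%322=315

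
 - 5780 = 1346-7126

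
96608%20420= 14928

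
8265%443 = 291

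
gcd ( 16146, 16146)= 16146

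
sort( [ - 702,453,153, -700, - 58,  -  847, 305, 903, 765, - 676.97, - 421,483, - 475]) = [  -  847, - 702, -700,- 676.97,  -  475 , -421, - 58, 153, 305, 453, 483, 765, 903]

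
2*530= 1060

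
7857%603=18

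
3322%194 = 24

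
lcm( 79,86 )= 6794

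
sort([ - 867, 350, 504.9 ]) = [ - 867, 350,504.9] 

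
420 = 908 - 488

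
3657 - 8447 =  -4790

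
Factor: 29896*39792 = 1189621632 =2^7*3^1 * 37^1*101^1*829^1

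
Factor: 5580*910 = 2^3 * 3^2*5^2*7^1 * 13^1*31^1 = 5077800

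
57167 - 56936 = 231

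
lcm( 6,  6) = 6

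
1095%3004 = 1095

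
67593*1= 67593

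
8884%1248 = 148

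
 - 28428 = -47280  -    -  18852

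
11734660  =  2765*4244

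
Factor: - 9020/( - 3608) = 2^( - 1)*5^1=5/2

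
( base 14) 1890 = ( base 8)10526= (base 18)DCA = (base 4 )1011112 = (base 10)4438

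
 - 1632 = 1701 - 3333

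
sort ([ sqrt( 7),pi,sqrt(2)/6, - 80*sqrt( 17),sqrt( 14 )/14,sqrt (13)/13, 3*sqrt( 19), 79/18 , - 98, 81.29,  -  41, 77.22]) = [ - 80*sqrt(17),-98, - 41, sqrt( 2)/6,  sqrt( 14)/14, sqrt(13)/13,  sqrt(7 ), pi, 79/18, 3*sqrt( 19 ), 77.22, 81.29 ]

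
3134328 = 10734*292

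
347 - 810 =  - 463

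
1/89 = 1/89   =  0.01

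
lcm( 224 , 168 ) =672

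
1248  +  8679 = 9927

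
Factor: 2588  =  2^2* 647^1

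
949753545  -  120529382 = 829224163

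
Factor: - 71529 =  - 3^1*113^1*211^1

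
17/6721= 17/6721 = 0.00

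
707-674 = 33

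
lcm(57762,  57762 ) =57762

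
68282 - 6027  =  62255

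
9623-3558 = 6065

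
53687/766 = 53687/766 = 70.09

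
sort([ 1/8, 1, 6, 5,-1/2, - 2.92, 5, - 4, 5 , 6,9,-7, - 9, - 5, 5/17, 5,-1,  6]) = [ - 9 , - 7,-5, - 4 , - 2.92,- 1,-1/2, 1/8, 5/17,1, 5, 5, 5 , 5,6 , 6,6,9 ]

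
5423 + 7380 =12803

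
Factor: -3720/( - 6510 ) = 4/7 = 2^2 * 7^(-1)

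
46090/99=465 + 5/9=465.56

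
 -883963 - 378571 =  - 1262534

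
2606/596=1303/298= 4.37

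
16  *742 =11872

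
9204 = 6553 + 2651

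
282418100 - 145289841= 137128259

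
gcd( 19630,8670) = 10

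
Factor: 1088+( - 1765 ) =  - 677=-  677^1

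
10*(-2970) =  - 29700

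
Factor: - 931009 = -269^1* 3461^1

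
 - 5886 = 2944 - 8830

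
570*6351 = 3620070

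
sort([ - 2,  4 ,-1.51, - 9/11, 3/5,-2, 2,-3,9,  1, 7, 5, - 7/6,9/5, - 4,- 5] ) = [ - 5,-4, -3 ,-2 ,-2, - 1.51, - 7/6, - 9/11,3/5, 1, 9/5,2,  4, 5, 7, 9] 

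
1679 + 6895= 8574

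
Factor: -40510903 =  - 929^1 * 43607^1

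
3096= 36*86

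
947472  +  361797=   1309269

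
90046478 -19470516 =70575962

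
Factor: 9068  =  2^2* 2267^1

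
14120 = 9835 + 4285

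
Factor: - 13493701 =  - 13^1*43^1*101^1*239^1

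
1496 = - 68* ( - 22) 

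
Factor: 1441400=2^3*5^2*7207^1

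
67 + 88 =155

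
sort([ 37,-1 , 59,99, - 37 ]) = [-37 , - 1,37 , 59, 99 ]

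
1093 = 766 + 327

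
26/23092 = 13/11546= 0.00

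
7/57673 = 1/8239  =  0.00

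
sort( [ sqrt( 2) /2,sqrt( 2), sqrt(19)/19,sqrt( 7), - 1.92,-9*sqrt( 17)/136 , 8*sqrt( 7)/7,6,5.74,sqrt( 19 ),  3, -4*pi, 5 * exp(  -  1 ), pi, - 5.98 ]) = [-4*pi,  -  5.98 ,-1.92, - 9* sqrt( 17)/136,sqrt( 19) /19, sqrt( 2 )/2,sqrt(2 ),  5*exp( -1),sqrt( 7 ),3, 8*sqrt( 7)/7,pi,sqrt( 19),5.74, 6 ] 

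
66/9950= 33/4975 =0.01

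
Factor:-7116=- 2^2*3^1*593^1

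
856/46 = 18  +  14/23  =  18.61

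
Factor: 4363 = 4363^1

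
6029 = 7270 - 1241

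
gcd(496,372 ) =124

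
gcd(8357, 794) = 1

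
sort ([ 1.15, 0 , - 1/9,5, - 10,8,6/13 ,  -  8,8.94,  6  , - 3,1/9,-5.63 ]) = [- 10, -8, - 5.63, - 3, - 1/9,  0,1/9,  6/13,1.15,5,  6,8,8.94]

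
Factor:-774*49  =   -2^1*3^2*7^2 * 43^1 =-37926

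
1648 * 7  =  11536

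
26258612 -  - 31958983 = 58217595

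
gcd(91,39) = 13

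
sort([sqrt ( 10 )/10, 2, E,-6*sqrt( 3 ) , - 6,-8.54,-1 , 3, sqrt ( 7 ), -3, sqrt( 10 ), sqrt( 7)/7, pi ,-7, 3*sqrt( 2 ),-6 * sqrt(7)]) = [ - 6*sqrt( 7),-6*sqrt (3), - 8.54, - 7, - 6, - 3,-1, sqrt( 10 ) /10  ,  sqrt( 7 ) /7, 2, sqrt( 7), E,3,  pi , sqrt (10),3 * sqrt( 2)]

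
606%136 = 62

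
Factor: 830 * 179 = 148570 = 2^1*5^1*83^1*179^1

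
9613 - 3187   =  6426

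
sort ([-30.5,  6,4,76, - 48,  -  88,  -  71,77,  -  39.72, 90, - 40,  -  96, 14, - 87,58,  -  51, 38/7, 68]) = [ - 96, - 88, - 87,- 71 , - 51,- 48, - 40, - 39.72, - 30.5, 4, 38/7,6, 14, 58, 68,  76, 77,90]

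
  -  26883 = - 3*8961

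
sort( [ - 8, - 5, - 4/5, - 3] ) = [ - 8,-5, - 3, - 4/5] 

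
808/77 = 10+ 38/77 = 10.49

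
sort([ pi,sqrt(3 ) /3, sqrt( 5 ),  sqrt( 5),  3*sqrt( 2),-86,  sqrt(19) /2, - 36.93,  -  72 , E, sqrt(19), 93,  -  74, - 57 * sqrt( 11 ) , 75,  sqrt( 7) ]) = [ - 57*sqrt( 11 ),-86, - 74 ,-72, - 36.93, sqrt( 3 ) /3, sqrt(19)/2,sqrt( 5),  sqrt ( 5),sqrt (7 ), E,pi, 3* sqrt( 2 ),sqrt(19 ),  75,93 ] 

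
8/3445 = 8/3445=0.00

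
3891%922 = 203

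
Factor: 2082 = 2^1*3^1*347^1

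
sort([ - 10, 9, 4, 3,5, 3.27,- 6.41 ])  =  [- 10, - 6.41, 3, 3.27, 4 , 5, 9 ]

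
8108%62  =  48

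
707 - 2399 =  - 1692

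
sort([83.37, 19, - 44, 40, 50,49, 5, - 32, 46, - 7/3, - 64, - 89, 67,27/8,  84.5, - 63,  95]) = [  -  89, - 64,  -  63, - 44, - 32, - 7/3, 27/8, 5,19,40, 46 , 49,50, 67,83.37, 84.5,95] 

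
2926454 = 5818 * 503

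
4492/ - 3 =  - 4492/3 = -1497.33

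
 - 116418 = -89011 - 27407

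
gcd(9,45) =9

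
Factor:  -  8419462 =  -2^1 * 911^1*4621^1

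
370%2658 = 370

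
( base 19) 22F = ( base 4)30013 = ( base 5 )11100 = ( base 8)1407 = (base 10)775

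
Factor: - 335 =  - 5^1*67^1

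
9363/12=3121/4=780.25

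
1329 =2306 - 977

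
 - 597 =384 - 981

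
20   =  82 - 62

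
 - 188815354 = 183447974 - 372263328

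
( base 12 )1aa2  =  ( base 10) 3290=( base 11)2521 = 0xcda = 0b110011011010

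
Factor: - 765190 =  - 2^1 * 5^1*76519^1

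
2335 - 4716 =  - 2381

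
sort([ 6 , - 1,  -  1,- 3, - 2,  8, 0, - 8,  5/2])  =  [-8, - 3, - 2,- 1, - 1, 0,  5/2 , 6,8]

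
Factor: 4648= 2^3* 7^1*83^1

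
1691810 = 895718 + 796092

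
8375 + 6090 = 14465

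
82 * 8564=702248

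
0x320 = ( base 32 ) p0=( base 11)668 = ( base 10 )800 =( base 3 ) 1002122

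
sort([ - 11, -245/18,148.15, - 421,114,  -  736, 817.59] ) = [ - 736,-421,  -  245/18, - 11,114,148.15,  817.59]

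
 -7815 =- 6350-1465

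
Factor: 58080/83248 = 30/43 = 2^1 *3^1 * 5^1 * 43^(-1 )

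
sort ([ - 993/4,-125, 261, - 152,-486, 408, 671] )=[ - 486,-993/4,  -  152,-125,261,408, 671 ]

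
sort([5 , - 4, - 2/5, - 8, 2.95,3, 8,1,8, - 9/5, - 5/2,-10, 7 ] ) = [ - 10, - 8, - 4, - 5/2 , - 9/5, - 2/5,1,2.95, 3, 5,7,8, 8 ]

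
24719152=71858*344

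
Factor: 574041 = 3^1 *13^1*  41^1*359^1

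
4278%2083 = 112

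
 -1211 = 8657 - 9868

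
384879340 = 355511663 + 29367677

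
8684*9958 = 86475272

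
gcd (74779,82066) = 1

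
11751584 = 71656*164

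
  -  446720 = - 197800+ - 248920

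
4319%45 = 44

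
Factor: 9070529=13^1 *697733^1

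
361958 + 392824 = 754782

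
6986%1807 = 1565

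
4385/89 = 49 + 24/89=   49.27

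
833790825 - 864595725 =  - 30804900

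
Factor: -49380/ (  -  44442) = 2^1*3^ ( - 2)*5^1 = 10/9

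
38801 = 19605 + 19196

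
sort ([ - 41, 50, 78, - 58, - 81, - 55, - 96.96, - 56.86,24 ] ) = [ - 96.96, - 81, - 58 , - 56.86, - 55, - 41, 24,50,78 ] 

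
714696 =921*776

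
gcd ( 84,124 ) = 4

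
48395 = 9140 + 39255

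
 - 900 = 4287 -5187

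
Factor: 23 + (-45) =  - 22 = -2^1 * 11^1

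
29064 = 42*692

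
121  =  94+27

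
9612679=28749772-19137093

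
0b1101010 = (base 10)106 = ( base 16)6A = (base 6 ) 254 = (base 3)10221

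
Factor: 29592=2^3*3^3*137^1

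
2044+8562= 10606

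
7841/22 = 356+9/22 = 356.41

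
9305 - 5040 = 4265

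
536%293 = 243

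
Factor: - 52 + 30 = -2^1*11^1 = - 22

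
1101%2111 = 1101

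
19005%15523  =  3482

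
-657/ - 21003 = 219/7001 = 0.03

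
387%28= 23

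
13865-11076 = 2789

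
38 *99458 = 3779404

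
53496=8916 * 6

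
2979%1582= 1397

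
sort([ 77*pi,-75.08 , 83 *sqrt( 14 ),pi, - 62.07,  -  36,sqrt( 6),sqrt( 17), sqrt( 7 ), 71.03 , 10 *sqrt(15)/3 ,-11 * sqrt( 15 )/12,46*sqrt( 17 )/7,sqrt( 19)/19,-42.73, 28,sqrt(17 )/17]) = [ - 75.08, - 62.07,-42.73, - 36,-11*sqrt( 15 )/12,sqrt(19)/19 , sqrt ( 17 )/17, sqrt(6 ),sqrt(7),pi,  sqrt( 17) , 10*sqrt(  15 ) /3,46 * sqrt(17)/7,28,71.03,77* pi, 83*sqrt (14)] 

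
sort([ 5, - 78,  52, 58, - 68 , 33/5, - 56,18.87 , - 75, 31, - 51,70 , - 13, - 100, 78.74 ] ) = [ - 100, - 78, - 75,  -  68, -56 , - 51 , - 13,5, 33/5, 18.87,31,52, 58,70, 78.74]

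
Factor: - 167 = -167^1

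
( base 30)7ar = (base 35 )5EC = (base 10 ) 6627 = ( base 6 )50403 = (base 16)19e3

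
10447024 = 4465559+5981465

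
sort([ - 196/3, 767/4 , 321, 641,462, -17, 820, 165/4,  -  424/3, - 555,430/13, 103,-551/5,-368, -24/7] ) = [  -  555, - 368, - 424/3,  -  551/5, - 196/3,-17,-24/7, 430/13, 165/4,103,767/4,321, 462, 641,820 ]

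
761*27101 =20623861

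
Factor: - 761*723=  - 550203 = - 3^1*241^1*761^1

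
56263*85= 4782355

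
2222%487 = 274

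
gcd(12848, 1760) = 176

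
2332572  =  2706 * 862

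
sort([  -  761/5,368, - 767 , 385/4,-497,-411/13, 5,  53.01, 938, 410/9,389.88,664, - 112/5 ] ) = [-767, - 497,  -  761/5, - 411/13, - 112/5, 5, 410/9, 53.01, 385/4,368, 389.88, 664, 938]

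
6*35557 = 213342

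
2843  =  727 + 2116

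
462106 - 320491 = 141615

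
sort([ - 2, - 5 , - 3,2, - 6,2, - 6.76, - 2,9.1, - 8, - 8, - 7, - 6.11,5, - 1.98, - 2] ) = [ - 8, - 8, - 7, - 6.76, - 6.11, - 6, - 5, - 3, - 2, - 2,-2, - 1.98,2,2 , 5,9.1]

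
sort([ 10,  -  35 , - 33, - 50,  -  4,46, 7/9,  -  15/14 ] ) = [ - 50, - 35, - 33,  -  4, - 15/14,7/9,10, 46]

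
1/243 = 1/243= 0.00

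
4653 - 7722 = -3069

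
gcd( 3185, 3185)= 3185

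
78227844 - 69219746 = 9008098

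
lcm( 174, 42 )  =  1218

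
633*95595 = 60511635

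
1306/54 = 653/27=24.19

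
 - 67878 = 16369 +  - 84247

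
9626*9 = 86634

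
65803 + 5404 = 71207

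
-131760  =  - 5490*24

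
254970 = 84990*3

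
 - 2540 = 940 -3480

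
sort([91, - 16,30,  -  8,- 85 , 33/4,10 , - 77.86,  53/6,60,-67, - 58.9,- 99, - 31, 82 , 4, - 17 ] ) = [ -99,-85,- 77.86,-67, - 58.9 , - 31, -17, - 16,-8,4,33/4,  53/6 , 10, 30, 60,82,91]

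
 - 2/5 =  - 1+3/5 = - 0.40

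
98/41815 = 98/41815 = 0.00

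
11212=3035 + 8177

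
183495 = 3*61165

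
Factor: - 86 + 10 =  - 76 = - 2^2  *  19^1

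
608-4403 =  - 3795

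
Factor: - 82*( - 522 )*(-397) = -16993188=- 2^2*3^2 *29^1*41^1*397^1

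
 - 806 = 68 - 874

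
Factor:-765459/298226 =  - 2^( - 1 ) * 3^2*17^1  *  5003^1*149113^( - 1 ) 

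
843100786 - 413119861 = 429980925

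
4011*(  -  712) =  - 2855832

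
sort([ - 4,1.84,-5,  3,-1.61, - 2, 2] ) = [ -5,-4,  -  2,-1.61, 1.84, 2, 3]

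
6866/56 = 122+17/28 = 122.61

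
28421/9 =28421/9=3157.89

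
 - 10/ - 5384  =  5/2692 = 0.00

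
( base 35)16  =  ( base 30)1B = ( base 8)51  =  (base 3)1112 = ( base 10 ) 41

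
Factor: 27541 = 27541^1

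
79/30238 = 79/30238 =0.00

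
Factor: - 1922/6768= - 961/3384 = - 2^( - 3)* 3^( - 2 )*31^2*47^( - 1)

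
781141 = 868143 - 87002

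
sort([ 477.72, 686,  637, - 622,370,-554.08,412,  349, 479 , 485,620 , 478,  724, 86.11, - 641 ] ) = [ - 641, - 622, - 554.08,  86.11 , 349 , 370, 412,  477.72, 478,479,485,620,637, 686 , 724 ]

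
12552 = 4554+7998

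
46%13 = 7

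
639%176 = 111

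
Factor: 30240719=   30240719^1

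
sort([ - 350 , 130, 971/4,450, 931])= [ - 350, 130,  971/4, 450,931]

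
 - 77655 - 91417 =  - 169072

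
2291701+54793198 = 57084899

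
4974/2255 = 2 + 464/2255 = 2.21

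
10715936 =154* 69584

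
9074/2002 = 4 + 41/77 = 4.53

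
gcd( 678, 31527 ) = 339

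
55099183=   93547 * 589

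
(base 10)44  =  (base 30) 1E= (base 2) 101100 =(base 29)1F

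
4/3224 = 1/806 =0.00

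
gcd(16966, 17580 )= 2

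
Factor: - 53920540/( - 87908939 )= 2^2 * 5^1*  397^1*5483^(- 1)*6791^1*16033^( - 1 )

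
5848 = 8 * 731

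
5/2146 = 5/2146 = 0.00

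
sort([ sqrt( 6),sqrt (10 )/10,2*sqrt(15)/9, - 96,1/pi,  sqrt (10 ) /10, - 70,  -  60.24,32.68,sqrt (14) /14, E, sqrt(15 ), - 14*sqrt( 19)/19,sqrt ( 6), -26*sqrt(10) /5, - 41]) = [ - 96, - 70, -60.24, - 41, - 26*sqrt(10 ) /5,-14*sqrt( 19 ) /19,sqrt(14)/14,sqrt( 10) /10,sqrt( 10 ) /10, 1/pi,  2 * sqrt( 15 ) /9, sqrt ( 6), sqrt (6 ),E,sqrt(15 ), 32.68]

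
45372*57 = 2586204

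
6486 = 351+6135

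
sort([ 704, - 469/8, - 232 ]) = [ - 232, -469/8, 704]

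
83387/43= 83387/43= 1939.23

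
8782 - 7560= 1222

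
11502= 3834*3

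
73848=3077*24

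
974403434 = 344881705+629521729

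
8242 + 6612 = 14854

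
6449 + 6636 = 13085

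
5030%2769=2261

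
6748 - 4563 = 2185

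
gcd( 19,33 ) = 1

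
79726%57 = 40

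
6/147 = 2/49 = 0.04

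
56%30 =26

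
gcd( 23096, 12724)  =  4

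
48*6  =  288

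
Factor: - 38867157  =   - 3^2*7^1*83^1*7433^1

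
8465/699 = 12 + 77/699 = 12.11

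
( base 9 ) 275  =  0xe6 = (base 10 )230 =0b11100110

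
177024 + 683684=860708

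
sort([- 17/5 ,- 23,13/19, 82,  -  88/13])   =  [ - 23, - 88/13,  -  17/5, 13/19,82 ] 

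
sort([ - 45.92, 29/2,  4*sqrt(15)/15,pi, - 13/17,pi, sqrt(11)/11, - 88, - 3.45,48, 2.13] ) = [ - 88, - 45.92, - 3.45,-13/17,sqrt(11 ) /11,4*sqrt(15)/15,2.13,pi,pi,29/2 , 48]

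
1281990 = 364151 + 917839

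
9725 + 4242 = 13967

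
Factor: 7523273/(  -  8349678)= -2^( - 1)*3^( - 2)*131^( -1)*151^1*3541^(-1)*49823^1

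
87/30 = 2 + 9/10 = 2.90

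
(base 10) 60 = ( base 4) 330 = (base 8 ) 74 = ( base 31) 1T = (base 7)114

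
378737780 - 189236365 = 189501415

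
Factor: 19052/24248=11/14= 2^( - 1 )*7^( - 1)*11^1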